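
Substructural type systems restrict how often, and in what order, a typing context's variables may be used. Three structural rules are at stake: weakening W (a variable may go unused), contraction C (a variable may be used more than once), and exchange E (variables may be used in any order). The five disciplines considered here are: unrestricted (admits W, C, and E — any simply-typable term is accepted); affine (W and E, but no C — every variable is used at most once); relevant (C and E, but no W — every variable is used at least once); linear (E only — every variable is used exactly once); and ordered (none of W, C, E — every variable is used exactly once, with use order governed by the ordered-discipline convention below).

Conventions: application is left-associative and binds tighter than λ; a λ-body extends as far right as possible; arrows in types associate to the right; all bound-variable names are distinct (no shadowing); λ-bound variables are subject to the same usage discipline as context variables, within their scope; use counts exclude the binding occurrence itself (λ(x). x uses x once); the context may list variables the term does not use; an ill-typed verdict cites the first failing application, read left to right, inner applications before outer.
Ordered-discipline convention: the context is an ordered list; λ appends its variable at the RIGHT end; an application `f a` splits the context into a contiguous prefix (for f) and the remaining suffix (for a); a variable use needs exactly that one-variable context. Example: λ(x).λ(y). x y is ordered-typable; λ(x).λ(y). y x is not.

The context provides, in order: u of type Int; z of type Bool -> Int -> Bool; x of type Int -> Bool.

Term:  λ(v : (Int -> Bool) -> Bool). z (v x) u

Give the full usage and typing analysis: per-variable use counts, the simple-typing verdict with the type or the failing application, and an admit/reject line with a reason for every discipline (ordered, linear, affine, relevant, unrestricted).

counts: u ×1, z ×1, x ×1, v (bound) ×1
left-to-right use order: z, v, x, u
typing: well-typed — term : ((Int -> Bool) -> Bool) -> Bool
ordered ✗ (needs exchange: uses follow z, v, x, u)
linear ✓ (single use per variable (u, z, x, v))
affine ✓ (at most one use each (u, z, x, v))
relevant ✓ (at least one use each (u, z, x, v))
unrestricted ✓ (well-typed at ((Int -> Bool) -> Bool) -> Bool; no restrictions here)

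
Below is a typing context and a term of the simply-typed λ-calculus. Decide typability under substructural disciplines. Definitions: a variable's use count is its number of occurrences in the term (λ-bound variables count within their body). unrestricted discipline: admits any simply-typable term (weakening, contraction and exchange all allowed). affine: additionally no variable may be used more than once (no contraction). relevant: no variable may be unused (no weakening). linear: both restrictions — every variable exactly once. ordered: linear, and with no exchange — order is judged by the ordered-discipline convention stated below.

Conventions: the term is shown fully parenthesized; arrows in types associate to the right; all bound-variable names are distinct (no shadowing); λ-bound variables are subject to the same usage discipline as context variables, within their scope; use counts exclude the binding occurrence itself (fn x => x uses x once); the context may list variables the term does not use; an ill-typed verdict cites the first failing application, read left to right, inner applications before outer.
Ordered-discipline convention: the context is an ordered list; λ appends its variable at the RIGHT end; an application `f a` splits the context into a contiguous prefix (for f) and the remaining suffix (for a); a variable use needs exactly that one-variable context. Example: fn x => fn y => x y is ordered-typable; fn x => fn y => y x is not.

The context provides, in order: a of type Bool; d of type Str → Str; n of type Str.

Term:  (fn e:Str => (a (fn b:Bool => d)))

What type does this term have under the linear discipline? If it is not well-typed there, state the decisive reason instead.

not well-typed under linear — fails simple typing
use counts: a ×1; d ×1; n ×0; e (bound) ×0; b (bound) ×0
left-to-right use order: a, d
typing: ill-typed: can't apply a value of type Bool
summary: ordered ✗, linear ✗, affine ✗, relevant ✗, unrestricted ✗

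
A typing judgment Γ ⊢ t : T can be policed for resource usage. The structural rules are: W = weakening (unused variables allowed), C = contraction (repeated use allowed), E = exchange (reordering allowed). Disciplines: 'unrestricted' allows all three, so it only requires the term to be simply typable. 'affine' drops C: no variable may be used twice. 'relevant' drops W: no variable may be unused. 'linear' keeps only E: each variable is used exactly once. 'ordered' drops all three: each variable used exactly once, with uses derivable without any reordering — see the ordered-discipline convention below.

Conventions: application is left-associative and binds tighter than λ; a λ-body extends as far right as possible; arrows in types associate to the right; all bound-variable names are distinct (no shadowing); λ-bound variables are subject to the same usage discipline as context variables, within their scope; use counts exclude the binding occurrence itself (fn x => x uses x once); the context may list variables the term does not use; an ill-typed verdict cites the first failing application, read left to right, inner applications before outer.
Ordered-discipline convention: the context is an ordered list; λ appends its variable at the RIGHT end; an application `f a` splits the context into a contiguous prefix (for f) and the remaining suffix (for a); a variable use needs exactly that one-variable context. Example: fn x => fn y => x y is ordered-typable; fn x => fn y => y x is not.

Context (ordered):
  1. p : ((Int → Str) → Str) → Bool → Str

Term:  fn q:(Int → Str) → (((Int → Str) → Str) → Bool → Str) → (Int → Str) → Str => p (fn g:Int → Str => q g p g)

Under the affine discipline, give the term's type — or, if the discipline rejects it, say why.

not well-typed under affine — repeated use of p ×2, g ×2
use counts: p=2, q [bound]=1, g [bound]=2
order of uses: p, q, g, p, g
typing: the term checks, with type ((Int → Str) → (((Int → Str) → Str) → Bool → Str) → (Int → Str) → Str) → Bool → Str
per-discipline verdicts: ordered ✗, linear ✗, affine ✗, relevant ✓, unrestricted ✓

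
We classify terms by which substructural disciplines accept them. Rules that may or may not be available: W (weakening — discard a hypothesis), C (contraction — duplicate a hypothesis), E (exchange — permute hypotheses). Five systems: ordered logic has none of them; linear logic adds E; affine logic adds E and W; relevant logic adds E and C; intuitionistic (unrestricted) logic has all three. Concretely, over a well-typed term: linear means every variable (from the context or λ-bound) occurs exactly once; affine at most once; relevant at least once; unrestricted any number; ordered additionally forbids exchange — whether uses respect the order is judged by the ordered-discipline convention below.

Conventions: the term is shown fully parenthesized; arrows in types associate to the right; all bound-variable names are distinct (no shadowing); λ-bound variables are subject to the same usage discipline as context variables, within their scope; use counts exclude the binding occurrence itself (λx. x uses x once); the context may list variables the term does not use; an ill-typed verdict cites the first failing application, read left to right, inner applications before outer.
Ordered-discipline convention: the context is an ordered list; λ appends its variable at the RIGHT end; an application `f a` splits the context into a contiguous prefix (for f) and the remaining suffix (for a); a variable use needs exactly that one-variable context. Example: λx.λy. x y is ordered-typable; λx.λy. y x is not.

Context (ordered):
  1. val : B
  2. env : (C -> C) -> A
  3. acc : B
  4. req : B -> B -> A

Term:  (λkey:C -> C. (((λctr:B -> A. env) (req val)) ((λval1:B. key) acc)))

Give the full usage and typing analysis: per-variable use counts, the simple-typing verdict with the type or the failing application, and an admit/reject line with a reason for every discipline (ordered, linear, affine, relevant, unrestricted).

counts: val=1, env=1, acc=1, req=1, key [bound]=1, ctr [bound]=0, val1 [bound]=0
uses in reading order: env, req, val, key, acc
typing: ✓ — (C -> C) -> A
ordered ✗ (ctr, val1 left unused)
linear ✗ (ctr, val1 left unused)
affine ✓ (none of val, env, acc, req, key, ctr, val1 used more than once)
relevant ✗ (ctr, val1 left unused)
unrestricted ✓ (simply typable at (C -> C) -> A; W, C, E all held)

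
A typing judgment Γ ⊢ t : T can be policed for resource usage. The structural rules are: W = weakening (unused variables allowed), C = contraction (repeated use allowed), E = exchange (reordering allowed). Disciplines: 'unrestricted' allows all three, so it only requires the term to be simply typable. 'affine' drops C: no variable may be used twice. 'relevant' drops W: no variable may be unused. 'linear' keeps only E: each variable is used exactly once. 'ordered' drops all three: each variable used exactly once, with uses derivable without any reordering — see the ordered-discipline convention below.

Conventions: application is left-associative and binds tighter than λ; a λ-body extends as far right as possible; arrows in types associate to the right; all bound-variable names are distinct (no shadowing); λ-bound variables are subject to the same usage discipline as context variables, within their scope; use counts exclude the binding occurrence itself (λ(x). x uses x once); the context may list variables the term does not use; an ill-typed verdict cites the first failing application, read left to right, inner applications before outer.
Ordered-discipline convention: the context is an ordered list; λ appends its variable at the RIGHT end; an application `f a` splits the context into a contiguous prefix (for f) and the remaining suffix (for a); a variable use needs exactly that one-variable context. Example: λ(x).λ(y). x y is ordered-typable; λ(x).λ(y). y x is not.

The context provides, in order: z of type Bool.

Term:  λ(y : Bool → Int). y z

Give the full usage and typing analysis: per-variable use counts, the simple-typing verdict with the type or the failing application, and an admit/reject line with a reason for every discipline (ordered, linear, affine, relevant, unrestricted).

usage: z: 1×, y (bound): 1×
left-to-right use order: y, z
typing: ✓ — (Bool → Int) → Int
ordered: ✗, needs exchange: uses follow y, z
linear: ✓, each of z, y used exactly once
affine: ✓, at most one use each (z, y)
relevant: ✓, every one of z, y appears
unrestricted: ✓, simply typable at (Bool → Int) → Int; W, C, E all held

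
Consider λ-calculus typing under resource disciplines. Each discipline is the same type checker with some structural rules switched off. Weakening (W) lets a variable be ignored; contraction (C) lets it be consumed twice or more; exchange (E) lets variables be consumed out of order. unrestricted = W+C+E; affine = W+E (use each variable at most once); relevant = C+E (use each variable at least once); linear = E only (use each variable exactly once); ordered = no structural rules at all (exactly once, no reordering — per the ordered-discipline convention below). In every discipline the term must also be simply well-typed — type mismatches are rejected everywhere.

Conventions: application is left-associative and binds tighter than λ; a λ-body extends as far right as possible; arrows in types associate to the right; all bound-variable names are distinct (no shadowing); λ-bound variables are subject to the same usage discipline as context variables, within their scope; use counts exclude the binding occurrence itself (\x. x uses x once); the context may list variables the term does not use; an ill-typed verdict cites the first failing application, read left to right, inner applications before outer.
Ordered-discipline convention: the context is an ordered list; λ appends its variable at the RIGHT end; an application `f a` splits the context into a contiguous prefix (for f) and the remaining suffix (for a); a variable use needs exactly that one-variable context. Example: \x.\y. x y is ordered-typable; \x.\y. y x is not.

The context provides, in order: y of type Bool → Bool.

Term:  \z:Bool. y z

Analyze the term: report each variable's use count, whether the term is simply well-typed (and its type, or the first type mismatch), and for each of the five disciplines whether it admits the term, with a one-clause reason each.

use counts: y: 1, z (bound): 1
order of uses: y, z
typing: the term checks, with type Bool → Bool
ordered ✓ (y, z once each; derivable with no W/C/E)
linear ✓ (exactly-once usage across y, z)
affine ✓ (none of y, z used more than once)
relevant ✓ (every one of y, z appears)
unrestricted ✓ (type-checks (Bool → Bool) and nothing is barred)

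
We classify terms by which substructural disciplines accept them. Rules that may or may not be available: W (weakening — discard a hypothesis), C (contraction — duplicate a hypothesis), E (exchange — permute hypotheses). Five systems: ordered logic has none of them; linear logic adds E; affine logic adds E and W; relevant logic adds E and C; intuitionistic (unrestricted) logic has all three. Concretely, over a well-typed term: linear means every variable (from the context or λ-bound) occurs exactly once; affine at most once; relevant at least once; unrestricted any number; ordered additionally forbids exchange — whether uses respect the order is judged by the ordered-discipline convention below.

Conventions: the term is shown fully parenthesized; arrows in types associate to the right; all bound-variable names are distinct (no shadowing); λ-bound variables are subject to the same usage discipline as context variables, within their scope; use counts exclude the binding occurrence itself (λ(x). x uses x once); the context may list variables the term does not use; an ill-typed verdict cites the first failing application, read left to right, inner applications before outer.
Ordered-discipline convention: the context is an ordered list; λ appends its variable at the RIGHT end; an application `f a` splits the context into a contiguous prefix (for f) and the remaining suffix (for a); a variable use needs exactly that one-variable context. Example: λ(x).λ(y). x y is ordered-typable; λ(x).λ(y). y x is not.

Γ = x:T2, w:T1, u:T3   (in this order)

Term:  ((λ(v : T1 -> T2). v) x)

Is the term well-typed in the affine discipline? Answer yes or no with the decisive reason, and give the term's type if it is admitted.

no — fails simple typing
usage: x=1, w=0, u=0, v [bound]=1
left-to-right use order: v, x
typing: ill-typed: a function awaiting T1 -> T2 gets T2
all disciplines: ordered ✗; linear ✗; affine ✗; relevant ✗; unrestricted ✗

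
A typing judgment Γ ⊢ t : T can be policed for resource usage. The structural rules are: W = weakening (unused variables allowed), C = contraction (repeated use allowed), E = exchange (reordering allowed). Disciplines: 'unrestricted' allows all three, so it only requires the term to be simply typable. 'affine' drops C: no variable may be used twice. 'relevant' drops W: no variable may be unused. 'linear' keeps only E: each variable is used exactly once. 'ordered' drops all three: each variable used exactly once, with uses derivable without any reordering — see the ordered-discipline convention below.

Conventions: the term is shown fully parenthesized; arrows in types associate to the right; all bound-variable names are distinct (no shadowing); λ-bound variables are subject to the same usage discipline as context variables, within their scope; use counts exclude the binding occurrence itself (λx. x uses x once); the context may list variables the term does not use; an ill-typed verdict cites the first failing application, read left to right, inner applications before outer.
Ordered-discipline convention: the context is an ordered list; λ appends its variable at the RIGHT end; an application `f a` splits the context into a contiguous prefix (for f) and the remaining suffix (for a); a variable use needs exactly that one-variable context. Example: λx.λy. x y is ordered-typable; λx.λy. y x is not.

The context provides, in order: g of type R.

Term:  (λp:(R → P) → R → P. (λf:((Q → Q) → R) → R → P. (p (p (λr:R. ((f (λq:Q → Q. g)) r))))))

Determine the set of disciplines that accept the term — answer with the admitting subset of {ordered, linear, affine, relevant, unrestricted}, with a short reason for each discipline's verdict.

accepted by: unrestricted
counts: g=1; p (bound)=2; f (bound)=1; r (bound)=1; q (bound)=0
order of uses: p, p, f, g, r
typing: the term checks, with type ((R → P) → R → P) → (((Q → Q) → R) → R → P) → R → P
ordered: ✗ — p ×2 used more than once (contraction); q never used (weakening)
linear: ✗ — p ×2 used more than once (contraction); q never used (weakening)
affine: ✗ — p ×2 used more than once (contraction)
relevant: ✗ — q never used (weakening)
unrestricted: ✓ — type-checks (((R → P) → R → P) → (((Q → Q) → R) → R → P) → R → P) and nothing is barred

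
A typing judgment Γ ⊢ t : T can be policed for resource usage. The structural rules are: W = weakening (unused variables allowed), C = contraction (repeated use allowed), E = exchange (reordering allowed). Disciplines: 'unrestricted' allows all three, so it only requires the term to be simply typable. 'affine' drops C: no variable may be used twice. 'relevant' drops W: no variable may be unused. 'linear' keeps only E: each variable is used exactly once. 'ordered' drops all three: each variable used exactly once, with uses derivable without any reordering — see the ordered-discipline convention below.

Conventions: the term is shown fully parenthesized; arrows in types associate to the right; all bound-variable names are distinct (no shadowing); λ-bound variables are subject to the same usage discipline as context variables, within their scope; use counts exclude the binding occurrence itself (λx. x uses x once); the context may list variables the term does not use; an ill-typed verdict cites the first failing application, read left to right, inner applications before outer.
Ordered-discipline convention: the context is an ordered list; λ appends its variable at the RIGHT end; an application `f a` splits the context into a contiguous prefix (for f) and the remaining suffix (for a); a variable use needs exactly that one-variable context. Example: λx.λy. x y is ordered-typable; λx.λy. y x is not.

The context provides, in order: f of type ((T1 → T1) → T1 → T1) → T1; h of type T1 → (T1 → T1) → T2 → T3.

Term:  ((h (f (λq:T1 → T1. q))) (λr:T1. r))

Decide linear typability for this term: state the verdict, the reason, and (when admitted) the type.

yes — each of f, h, q, r used exactly once; term : T2 → T3
use counts: f=1, h=1, q (bound)=1, r (bound)=1
uses in reading order: h, f, q, r
typing: well-typed at T2 → T3
all disciplines: ordered ✗ | linear ✓ | affine ✓ | relevant ✓ | unrestricted ✓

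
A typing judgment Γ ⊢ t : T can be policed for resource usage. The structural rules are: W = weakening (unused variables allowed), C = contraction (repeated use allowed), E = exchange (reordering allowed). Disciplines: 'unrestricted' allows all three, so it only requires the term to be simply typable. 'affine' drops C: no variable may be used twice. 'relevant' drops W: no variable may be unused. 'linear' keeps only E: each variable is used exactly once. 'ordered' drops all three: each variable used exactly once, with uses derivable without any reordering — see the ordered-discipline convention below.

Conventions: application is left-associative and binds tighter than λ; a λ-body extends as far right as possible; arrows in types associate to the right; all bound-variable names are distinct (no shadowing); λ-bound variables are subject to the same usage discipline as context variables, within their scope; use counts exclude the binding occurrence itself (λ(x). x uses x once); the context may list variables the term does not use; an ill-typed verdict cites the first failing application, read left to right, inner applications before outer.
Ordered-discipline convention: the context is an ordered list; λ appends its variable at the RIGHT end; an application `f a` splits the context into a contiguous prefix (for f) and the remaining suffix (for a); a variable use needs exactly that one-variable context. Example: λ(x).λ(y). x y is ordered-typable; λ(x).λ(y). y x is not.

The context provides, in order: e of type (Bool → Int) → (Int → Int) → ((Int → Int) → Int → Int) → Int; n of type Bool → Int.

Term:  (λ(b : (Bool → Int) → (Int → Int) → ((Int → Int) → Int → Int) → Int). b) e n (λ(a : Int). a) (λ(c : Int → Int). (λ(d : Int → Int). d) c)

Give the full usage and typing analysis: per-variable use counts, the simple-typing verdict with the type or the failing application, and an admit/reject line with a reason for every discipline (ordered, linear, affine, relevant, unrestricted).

use counts: e: 1, n: 1, b (λ-bound): 1, a (λ-bound): 1, c (λ-bound): 1, d (λ-bound): 1
left-to-right use order: b, e, n, a, d, c
typing: well-typed at Int
ordered: ✓, e, n, b, a, c, d: once each, no exchange needed
linear: ✓, each of e, n, b, a, c, d used exactly once
affine: ✓, e, n, b, a, c, d: no repeats, contraction unneeded
relevant: ✓, at least one use each (e, n, b, a, c, d)
unrestricted: ✓, well-typed at Int; no restrictions here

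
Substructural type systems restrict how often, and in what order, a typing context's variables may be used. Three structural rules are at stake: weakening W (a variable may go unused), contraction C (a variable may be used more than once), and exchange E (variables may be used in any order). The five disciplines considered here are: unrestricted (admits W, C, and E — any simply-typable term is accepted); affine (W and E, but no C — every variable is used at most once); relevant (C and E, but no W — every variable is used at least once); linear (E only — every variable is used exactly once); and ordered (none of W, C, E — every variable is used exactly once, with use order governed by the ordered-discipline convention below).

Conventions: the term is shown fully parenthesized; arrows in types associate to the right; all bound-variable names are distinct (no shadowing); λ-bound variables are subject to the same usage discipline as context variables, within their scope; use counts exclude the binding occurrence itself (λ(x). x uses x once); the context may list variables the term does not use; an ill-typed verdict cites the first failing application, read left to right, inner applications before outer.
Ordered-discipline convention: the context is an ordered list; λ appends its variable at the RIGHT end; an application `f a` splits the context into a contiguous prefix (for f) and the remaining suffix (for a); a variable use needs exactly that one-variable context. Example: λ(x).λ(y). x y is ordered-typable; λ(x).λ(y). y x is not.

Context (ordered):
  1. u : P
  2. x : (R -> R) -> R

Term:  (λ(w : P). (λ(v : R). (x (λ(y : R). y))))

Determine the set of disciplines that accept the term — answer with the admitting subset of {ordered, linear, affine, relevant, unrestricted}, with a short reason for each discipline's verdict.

admitted in: affine, unrestricted
usage: u=0; x=1; w (λ-bound)=0; v (λ-bound)=0; y (λ-bound)=1
left-to-right use order: x, y
typing: well-typed — term : P -> R -> R
ordered: ✗ — u, w, v left unused
linear: ✗ — u, w, v left unused
affine: ✓ — at most one use each (u, x, w, v, y)
relevant: ✗ — u, w, v left unused
unrestricted: ✓ — simply typable at P -> R -> R; W, C, E all held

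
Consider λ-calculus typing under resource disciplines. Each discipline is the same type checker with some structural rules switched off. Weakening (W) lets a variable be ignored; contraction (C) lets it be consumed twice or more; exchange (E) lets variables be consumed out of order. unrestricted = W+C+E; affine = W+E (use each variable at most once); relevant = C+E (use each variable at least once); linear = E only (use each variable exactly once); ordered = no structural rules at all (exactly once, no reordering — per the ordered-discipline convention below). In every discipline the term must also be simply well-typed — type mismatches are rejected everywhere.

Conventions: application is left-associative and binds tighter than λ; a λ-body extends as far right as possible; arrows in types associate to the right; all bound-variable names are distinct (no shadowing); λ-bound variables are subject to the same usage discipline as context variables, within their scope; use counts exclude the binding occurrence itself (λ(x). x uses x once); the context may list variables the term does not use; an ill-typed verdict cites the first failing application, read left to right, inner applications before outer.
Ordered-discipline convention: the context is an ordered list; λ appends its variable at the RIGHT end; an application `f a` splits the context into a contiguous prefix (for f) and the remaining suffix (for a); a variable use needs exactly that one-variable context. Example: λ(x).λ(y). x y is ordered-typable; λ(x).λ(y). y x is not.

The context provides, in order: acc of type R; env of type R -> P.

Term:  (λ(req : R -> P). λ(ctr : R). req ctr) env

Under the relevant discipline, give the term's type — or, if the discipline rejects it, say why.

not well-typed under relevant — acc left unused
counts: acc ×0, env ×1, req (λ-bound) ×1, ctr (λ-bound) ×1
uses in reading order: req, ctr, env
typing: well-typed at R -> P
across the five disciplines: ordered ✗; linear ✗; affine ✓; relevant ✗; unrestricted ✓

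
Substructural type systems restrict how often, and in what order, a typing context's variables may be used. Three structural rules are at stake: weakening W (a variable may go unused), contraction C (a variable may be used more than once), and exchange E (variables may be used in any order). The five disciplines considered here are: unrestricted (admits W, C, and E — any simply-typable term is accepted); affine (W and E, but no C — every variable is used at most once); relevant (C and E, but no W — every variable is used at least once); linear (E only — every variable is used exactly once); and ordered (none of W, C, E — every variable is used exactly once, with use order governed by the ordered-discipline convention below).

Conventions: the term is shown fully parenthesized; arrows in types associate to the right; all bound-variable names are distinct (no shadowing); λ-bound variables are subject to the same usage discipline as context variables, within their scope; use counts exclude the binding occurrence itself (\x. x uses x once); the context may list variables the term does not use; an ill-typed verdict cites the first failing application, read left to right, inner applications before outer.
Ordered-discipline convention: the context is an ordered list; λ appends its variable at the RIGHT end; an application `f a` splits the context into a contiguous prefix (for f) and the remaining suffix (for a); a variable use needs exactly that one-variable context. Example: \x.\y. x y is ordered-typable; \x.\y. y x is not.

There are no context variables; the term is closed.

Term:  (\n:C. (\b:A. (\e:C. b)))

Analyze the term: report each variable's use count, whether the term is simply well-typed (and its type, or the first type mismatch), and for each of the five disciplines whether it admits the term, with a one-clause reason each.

use counts: n (λ-bound): 0×, b (λ-bound): 1×, e (λ-bound): 0×
left-to-right use order: b
typing: well-typed at C -> A -> C -> A
ordered: ✗, needs weakening: n, e unused
linear: ✗, needs weakening: n, e unused
affine: ✓, at most one use each (n, b, e)
relevant: ✗, needs weakening: n, e unused
unrestricted: ✓, simply typable at C -> A -> C -> A; W, C, E all held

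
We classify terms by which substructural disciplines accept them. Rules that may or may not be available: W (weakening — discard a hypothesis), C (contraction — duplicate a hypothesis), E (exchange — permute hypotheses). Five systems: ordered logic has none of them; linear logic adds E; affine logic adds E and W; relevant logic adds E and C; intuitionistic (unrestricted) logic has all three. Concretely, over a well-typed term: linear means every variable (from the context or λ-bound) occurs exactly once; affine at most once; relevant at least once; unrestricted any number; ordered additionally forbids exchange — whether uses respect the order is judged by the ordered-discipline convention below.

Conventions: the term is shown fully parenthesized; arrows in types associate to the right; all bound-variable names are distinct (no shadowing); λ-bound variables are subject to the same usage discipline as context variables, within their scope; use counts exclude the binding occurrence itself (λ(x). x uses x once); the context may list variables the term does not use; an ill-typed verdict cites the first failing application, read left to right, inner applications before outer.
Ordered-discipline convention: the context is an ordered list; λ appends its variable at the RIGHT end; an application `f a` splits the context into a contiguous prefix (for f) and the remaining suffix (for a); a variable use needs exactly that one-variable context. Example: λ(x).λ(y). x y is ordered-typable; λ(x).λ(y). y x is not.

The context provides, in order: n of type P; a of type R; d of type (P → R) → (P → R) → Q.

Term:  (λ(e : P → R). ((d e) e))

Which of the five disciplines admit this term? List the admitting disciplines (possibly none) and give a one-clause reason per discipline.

admitting disciplines: unrestricted
use counts: n ×0; a ×0; d ×1; e [bound] ×2
uses in reading order: d, e, e
typing: well-typed at (P → R) → Q
ordered: ✗, repeated use of e ×2; n, a left unused
linear: ✗, repeated use of e ×2; n, a left unused
affine: ✗, repeated use of e ×2
relevant: ✗, n, a left unused
unrestricted: ✓, simply typable at (P → R) → Q; W, C, E all held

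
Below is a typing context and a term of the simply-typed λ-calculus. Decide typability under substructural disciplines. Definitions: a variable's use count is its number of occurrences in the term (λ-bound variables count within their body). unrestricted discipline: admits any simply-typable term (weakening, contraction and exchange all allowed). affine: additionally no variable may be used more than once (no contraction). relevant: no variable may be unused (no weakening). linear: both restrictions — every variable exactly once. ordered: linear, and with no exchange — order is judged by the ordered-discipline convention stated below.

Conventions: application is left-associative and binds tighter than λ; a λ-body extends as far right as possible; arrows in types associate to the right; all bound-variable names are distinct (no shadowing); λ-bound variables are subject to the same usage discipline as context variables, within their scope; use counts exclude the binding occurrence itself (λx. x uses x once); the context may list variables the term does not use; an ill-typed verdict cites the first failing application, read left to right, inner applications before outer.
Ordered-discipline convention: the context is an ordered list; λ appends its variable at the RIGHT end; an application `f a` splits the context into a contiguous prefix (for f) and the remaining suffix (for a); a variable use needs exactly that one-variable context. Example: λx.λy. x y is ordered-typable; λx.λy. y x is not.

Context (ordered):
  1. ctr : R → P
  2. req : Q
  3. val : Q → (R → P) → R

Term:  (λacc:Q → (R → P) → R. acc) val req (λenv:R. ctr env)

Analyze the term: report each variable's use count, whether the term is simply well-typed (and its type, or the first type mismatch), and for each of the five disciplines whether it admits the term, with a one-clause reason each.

counts: ctr=1, req=1, val=1, acc (λ-bound)=1, env (λ-bound)=1
use order (left to right): acc, val, req, ctr, env
typing: the term checks, with type R
ordered: ✗ — no ordered split (uses run acc, val, req, ctr, env)
linear: ✓ — exactly-once usage across ctr, req, val, acc, env
affine: ✓ — ctr, req, val, acc, env: no repeats, contraction unneeded
relevant: ✓ — none of ctr, req, val, acc, env goes unused
unrestricted: ✓ — typability at R is all that's needed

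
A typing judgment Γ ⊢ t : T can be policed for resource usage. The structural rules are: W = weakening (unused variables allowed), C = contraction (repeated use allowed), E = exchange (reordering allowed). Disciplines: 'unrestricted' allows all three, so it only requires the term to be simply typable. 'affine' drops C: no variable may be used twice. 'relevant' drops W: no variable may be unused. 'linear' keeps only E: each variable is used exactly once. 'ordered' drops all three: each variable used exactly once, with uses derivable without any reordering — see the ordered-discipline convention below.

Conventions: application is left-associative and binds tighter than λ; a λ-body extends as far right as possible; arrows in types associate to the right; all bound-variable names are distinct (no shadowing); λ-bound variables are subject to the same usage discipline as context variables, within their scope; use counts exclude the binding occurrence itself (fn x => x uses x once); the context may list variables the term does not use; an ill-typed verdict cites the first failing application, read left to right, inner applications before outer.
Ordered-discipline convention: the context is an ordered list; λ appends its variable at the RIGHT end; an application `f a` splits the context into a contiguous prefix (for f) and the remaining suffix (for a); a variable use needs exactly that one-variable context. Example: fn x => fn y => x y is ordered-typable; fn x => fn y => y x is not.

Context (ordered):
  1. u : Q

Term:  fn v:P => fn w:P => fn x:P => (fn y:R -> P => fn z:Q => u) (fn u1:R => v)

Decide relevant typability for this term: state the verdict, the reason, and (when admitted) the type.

no — needs weakening: w, x, y, z, u1 unused
use counts: u ×1, v [bound] ×1, w [bound] ×0, x [bound] ×0, y [bound] ×0, z [bound] ×0, u1 [bound] ×0
use order (left to right): u, v
typing: well-typed — term : P -> P -> P -> Q -> Q
summary: ordered ✗; linear ✗; affine ✓; relevant ✗; unrestricted ✓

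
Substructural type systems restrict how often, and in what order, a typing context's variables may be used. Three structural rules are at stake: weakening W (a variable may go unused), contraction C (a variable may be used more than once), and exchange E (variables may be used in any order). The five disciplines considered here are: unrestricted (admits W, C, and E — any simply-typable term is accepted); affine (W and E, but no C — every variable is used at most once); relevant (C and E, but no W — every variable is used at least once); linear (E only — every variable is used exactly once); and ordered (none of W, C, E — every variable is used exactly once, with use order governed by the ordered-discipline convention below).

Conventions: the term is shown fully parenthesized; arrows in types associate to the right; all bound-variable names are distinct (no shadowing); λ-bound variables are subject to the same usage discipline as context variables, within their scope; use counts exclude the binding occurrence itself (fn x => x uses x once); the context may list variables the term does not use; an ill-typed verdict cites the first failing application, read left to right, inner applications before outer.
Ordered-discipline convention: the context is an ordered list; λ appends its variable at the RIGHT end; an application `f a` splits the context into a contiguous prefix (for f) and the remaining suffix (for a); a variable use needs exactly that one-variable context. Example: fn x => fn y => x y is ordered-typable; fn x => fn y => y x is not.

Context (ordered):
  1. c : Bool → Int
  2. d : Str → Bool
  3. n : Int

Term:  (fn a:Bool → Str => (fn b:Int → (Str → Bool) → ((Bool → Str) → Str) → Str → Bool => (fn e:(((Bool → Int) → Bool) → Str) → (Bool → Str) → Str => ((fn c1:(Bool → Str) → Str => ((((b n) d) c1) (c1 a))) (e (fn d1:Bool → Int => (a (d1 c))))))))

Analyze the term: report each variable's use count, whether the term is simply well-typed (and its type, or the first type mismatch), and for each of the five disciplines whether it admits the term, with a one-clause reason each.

counts: c: 1×, d: 1×, n: 1×, a (bound): 2×, b (bound): 1×, e (bound): 1×, c1 (bound): 2×, d1 (bound): 1×
order of uses: b, n, d, c1, c1, a, e, a, d1, c
typing: ill-typed: an argument Bool → Int mismatches the expected Bool
ordered: ✗ — a type mismatch blocks all five
linear: ✗ — the type mismatch rejects it
affine: ✗ — not simply typable
relevant: ✗ — fails simple typing
unrestricted: ✗ — a type mismatch blocks all five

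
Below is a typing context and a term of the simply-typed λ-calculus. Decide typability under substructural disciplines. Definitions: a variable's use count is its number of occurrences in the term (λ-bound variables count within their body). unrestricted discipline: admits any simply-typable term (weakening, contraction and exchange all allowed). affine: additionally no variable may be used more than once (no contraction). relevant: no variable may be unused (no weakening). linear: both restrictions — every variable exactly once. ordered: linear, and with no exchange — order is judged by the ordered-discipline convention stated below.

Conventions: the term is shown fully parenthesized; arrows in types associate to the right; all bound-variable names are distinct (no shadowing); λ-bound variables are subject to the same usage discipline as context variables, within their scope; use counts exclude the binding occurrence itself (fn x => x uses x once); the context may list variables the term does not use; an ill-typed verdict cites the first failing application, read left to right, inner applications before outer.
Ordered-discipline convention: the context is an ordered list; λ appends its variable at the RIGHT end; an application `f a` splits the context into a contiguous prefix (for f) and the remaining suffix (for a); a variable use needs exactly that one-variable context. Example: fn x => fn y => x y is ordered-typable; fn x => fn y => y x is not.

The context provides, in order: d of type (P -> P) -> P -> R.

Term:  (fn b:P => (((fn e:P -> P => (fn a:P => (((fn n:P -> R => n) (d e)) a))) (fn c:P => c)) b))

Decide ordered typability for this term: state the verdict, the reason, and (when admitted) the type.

yes — single-use (d, b, e, a, n, c), ordered derivation ok; term : P -> R
use counts: d ×1; b (bound) ×1; e (bound) ×1; a (bound) ×1; n (bound) ×1; c (bound) ×1
use order (left to right): n, d, e, a, c, b
typing: the term checks, with type P -> R
per-discipline verdicts: ordered ✓ · linear ✓ · affine ✓ · relevant ✓ · unrestricted ✓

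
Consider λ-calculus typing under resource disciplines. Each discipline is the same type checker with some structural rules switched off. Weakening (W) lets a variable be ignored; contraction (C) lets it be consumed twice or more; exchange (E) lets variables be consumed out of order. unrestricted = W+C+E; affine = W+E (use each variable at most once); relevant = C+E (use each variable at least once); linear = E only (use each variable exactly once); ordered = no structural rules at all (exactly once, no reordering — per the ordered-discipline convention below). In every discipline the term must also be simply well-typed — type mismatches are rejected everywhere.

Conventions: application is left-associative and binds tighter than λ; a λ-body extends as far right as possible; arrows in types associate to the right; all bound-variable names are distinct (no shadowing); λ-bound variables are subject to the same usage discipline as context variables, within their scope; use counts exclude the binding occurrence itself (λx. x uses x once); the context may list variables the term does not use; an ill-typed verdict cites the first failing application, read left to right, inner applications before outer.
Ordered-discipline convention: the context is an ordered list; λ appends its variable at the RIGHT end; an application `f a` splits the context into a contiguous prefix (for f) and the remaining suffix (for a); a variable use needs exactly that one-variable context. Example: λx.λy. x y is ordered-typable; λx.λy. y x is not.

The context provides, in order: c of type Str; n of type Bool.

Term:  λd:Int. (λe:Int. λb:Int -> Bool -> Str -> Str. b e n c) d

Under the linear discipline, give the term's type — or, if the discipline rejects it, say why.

term : Int -> (Int -> Bool -> Str -> Str) -> Str
variable uses: c ×1, n ×1, d (bound) ×1, e (bound) ×1, b (bound) ×1
uses in reading order: b, e, n, c, d
typing: ✓ — Int -> (Int -> Bool -> Str -> Str) -> Str
summary: ordered ✗ · linear ✓ · affine ✓ · relevant ✓ · unrestricted ✓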